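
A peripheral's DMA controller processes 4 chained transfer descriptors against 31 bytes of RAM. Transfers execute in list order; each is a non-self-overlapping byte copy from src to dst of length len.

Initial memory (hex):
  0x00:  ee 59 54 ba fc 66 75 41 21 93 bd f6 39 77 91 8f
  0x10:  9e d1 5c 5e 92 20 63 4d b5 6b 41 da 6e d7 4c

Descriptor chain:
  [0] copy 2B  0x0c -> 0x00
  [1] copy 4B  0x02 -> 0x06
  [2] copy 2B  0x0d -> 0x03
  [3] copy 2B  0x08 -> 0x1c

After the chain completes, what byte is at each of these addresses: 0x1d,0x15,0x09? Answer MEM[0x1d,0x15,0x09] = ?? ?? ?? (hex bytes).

  after D0: wrote 2B at 0x00 = 3977
  after D1: wrote 4B at 0x06 = 54bafc66
  after D2: wrote 2B at 0x03 = 7791
  after D3: wrote 2B at 0x1c = fc66
query mem[0x1d]=0x66, mem[0x15]=0x20, mem[0x09]=0x66

MEM[0x1d,0x15,0x09] = 66 20 66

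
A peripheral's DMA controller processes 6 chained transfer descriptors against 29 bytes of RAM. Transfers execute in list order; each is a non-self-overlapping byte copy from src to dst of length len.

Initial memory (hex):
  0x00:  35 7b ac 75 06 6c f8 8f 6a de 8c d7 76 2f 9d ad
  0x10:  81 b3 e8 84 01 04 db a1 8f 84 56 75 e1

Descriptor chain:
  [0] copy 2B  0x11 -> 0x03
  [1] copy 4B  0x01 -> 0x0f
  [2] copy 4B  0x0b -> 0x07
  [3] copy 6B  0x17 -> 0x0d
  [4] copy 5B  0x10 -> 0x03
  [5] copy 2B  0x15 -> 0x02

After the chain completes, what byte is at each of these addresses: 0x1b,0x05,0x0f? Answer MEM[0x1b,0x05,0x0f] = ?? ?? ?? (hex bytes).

MEM[0x1b,0x05,0x0f] = 75 e1 84

D0: mem[0x03..0x04] <- [b3 e8]
D1: mem[0x0f..0x12] <- [7b ac b3 e8]
D2: mem[0x07..0x0a] <- [d7 76 2f 9d]
D3: mem[0x0d..0x12] <- [a1 8f 84 56 75 e1]
D4: mem[0x03..0x07] <- [56 75 e1 84 01]
D5: mem[0x02..0x03] <- [04 db]
query mem[0x1b]=0x75, mem[0x05]=0xe1, mem[0x0f]=0x84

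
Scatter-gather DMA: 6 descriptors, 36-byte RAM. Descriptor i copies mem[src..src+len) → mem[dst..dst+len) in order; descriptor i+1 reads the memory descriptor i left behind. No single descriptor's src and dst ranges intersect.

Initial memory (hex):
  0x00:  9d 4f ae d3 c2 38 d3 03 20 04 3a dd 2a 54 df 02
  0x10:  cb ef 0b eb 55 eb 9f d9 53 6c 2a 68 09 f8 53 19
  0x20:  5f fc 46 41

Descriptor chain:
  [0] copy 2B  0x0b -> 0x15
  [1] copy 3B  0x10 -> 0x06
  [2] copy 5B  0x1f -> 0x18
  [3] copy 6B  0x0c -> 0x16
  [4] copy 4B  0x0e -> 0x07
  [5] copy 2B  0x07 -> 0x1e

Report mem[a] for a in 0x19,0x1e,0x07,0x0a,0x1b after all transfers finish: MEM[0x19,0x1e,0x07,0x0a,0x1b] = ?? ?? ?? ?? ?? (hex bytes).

MEM[0x19,0x1e,0x07,0x0a,0x1b] = 02 df df ef ef

D0: mem[0x15..0x16] <- [dd 2a]
D1: mem[0x06..0x08] <- [cb ef 0b]
D2: mem[0x18..0x1c] <- [19 5f fc 46 41]
D3: mem[0x16..0x1b] <- [2a 54 df 02 cb ef]
D4: mem[0x07..0x0a] <- [df 02 cb ef]
D5: mem[0x1e..0x1f] <- [df 02]
query mem[0x19]=0x02, mem[0x1e]=0xdf, mem[0x07]=0xdf, mem[0x0a]=0xef, mem[0x1b]=0xef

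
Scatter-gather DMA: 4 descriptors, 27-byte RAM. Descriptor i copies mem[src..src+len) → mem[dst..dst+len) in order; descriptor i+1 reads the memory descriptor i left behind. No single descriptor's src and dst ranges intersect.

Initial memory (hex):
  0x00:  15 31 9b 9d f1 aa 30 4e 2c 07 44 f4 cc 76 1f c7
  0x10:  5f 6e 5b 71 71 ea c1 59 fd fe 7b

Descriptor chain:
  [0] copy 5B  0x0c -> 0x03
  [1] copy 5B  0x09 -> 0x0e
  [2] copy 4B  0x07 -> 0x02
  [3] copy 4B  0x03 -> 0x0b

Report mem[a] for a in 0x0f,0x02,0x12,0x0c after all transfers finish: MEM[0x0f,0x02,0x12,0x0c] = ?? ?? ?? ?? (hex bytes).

#0 dst[0x03+5] := {0xcc,0x76,0x1f,0xc7,0x5f}
#1 dst[0x0e+5] := {0x07,0x44,0xf4,0xcc,0x76}
#2 dst[0x02+4] := {0x5f,0x2c,0x07,0x44}
#3 dst[0x0b+4] := {0x2c,0x07,0x44,0xc7}
query mem[0x0f]=0x44, mem[0x02]=0x5f, mem[0x12]=0x76, mem[0x0c]=0x07

MEM[0x0f,0x02,0x12,0x0c] = 44 5f 76 07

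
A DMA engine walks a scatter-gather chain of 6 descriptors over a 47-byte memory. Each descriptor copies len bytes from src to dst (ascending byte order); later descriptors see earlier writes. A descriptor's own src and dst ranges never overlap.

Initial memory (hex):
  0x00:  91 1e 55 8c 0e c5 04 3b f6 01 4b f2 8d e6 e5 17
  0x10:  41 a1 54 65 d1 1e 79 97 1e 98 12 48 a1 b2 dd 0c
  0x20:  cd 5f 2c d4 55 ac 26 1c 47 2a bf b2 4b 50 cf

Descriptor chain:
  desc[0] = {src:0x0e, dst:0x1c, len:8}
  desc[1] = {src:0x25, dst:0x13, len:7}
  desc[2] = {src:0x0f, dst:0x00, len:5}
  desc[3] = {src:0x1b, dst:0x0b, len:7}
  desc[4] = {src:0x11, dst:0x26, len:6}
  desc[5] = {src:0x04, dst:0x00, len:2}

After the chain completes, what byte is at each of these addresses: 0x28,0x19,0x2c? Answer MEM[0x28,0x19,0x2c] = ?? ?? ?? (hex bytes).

  after D0: wrote 8B at 0x1c = e51741a15465d11e
  after D1: wrote 7B at 0x13 = ac261c472abfb2
  after D2: wrote 5B at 0x00 = 1741a154ac
  after D3: wrote 7B at 0x0b = 48e51741a15465
  after D4: wrote 6B at 0x26 = 6554ac261c47
  after D5: wrote 2B at 0x00 = acc5
query mem[0x28]=0xac, mem[0x19]=0xb2, mem[0x2c]=0x4b

MEM[0x28,0x19,0x2c] = ac b2 4b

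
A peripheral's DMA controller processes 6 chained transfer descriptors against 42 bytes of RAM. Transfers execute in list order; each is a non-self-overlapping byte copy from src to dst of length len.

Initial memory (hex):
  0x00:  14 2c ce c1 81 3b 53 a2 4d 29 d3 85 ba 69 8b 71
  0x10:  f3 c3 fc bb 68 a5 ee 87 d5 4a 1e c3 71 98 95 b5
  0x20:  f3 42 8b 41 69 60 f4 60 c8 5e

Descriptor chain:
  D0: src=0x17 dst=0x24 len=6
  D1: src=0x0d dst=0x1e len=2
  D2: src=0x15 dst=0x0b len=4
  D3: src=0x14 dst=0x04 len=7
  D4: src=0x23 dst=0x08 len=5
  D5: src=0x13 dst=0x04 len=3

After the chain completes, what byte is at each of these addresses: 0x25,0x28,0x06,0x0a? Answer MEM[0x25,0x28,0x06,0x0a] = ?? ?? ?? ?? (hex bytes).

D0: mem[0x24..0x29] <- [87 d5 4a 1e c3 71]
D1: mem[0x1e..0x1f] <- [69 8b]
D2: mem[0x0b..0x0e] <- [a5 ee 87 d5]
D3: mem[0x04..0x0a] <- [68 a5 ee 87 d5 4a 1e]
D4: mem[0x08..0x0c] <- [41 87 d5 4a 1e]
D5: mem[0x04..0x06] <- [bb 68 a5]
query mem[0x25]=0xd5, mem[0x28]=0xc3, mem[0x06]=0xa5, mem[0x0a]=0xd5

MEM[0x25,0x28,0x06,0x0a] = d5 c3 a5 d5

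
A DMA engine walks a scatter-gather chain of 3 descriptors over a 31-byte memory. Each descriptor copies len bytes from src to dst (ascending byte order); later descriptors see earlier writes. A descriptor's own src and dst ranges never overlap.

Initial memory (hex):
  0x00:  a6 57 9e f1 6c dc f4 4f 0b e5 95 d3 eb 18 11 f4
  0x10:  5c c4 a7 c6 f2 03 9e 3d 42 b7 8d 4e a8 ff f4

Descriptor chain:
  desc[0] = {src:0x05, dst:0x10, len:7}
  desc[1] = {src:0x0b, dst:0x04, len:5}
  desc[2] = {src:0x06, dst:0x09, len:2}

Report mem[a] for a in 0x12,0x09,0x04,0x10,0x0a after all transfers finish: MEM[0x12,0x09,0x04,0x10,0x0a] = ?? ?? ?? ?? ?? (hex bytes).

MEM[0x12,0x09,0x04,0x10,0x0a] = 4f 18 d3 dc 11

  after D0: wrote 7B at 0x10 = dcf44f0be595d3
  after D1: wrote 5B at 0x04 = d3eb1811f4
  after D2: wrote 2B at 0x09 = 1811
query mem[0x12]=0x4f, mem[0x09]=0x18, mem[0x04]=0xd3, mem[0x10]=0xdc, mem[0x0a]=0x11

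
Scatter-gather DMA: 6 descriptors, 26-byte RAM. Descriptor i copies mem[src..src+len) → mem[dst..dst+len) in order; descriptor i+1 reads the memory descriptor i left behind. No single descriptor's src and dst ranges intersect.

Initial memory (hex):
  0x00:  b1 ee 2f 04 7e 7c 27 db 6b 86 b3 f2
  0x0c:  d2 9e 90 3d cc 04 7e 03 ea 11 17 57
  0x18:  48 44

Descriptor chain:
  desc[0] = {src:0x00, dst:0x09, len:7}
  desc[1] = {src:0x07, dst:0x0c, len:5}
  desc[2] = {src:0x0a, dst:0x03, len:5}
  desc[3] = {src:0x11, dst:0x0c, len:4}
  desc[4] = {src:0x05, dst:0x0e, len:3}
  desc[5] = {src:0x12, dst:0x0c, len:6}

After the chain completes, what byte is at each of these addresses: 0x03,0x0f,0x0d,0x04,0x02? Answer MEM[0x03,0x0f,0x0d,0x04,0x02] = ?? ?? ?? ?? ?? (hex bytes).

MEM[0x03,0x0f,0x0d,0x04,0x02] = ee 11 03 2f 2f

[0] 0x00->0x09 len=7 : b1 ee 2f 04 7e 7c 27
[1] 0x07->0x0c len=5 : db 6b b1 ee 2f
[2] 0x0a->0x03 len=5 : ee 2f db 6b b1
[3] 0x11->0x0c len=4 : 04 7e 03 ea
[4] 0x05->0x0e len=3 : db 6b b1
[5] 0x12->0x0c len=6 : 7e 03 ea 11 17 57
query mem[0x03]=0xee, mem[0x0f]=0x11, mem[0x0d]=0x03, mem[0x04]=0x2f, mem[0x02]=0x2f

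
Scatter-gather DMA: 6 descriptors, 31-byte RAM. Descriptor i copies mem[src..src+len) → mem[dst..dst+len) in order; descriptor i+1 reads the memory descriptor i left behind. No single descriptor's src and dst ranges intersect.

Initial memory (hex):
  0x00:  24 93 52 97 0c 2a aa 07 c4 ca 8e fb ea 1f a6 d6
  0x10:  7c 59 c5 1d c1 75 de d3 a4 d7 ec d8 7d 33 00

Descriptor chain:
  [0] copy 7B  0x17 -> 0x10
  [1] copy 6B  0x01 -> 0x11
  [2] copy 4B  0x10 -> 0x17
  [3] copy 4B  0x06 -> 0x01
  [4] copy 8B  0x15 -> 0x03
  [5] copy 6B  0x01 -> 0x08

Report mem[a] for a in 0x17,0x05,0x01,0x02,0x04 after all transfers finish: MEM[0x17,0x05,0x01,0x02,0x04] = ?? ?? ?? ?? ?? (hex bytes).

MEM[0x17,0x05,0x01,0x02,0x04] = d3 d3 aa 07 aa

D0: mem[0x10..0x16] <- [d3 a4 d7 ec d8 7d 33]
D1: mem[0x11..0x16] <- [93 52 97 0c 2a aa]
D2: mem[0x17..0x1a] <- [d3 93 52 97]
D3: mem[0x01..0x04] <- [aa 07 c4 ca]
D4: mem[0x03..0x0a] <- [2a aa d3 93 52 97 d8 7d]
D5: mem[0x08..0x0d] <- [aa 07 2a aa d3 93]
query mem[0x17]=0xd3, mem[0x05]=0xd3, mem[0x01]=0xaa, mem[0x02]=0x07, mem[0x04]=0xaa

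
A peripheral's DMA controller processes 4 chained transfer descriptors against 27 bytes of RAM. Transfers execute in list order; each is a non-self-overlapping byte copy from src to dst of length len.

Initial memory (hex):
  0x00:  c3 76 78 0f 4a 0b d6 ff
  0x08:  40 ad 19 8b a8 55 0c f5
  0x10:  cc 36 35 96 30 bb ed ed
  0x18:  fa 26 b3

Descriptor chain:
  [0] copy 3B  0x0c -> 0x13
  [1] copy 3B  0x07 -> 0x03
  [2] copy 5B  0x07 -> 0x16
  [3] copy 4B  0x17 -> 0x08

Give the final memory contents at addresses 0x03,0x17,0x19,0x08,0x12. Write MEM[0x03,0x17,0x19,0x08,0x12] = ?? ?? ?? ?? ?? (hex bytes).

[0] 0x0c->0x13 len=3 : a8 55 0c
[1] 0x07->0x03 len=3 : ff 40 ad
[2] 0x07->0x16 len=5 : ff 40 ad 19 8b
[3] 0x17->0x08 len=4 : 40 ad 19 8b
query mem[0x03]=0xff, mem[0x17]=0x40, mem[0x19]=0x19, mem[0x08]=0x40, mem[0x12]=0x35

MEM[0x03,0x17,0x19,0x08,0x12] = ff 40 19 40 35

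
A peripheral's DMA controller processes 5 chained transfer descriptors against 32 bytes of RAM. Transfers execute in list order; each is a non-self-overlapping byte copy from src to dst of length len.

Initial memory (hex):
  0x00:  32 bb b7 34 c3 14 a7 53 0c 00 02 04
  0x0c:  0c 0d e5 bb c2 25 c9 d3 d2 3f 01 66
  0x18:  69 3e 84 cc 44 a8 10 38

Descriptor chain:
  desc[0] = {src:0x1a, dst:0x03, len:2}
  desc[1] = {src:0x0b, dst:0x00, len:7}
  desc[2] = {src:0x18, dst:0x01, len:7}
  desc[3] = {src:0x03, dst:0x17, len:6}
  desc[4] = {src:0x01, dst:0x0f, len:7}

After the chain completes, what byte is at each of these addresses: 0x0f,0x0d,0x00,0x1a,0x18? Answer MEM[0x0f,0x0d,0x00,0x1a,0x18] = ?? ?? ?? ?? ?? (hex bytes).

#0 dst[0x03+2] := {0x84,0xcc}
#1 dst[0x00+7] := {0x04,0x0c,0x0d,0xe5,0xbb,0xc2,0x25}
#2 dst[0x01+7] := {0x69,0x3e,0x84,0xcc,0x44,0xa8,0x10}
#3 dst[0x17+6] := {0x84,0xcc,0x44,0xa8,0x10,0x0c}
#4 dst[0x0f+7] := {0x69,0x3e,0x84,0xcc,0x44,0xa8,0x10}
query mem[0x0f]=0x69, mem[0x0d]=0x0d, mem[0x00]=0x04, mem[0x1a]=0xa8, mem[0x18]=0xcc

MEM[0x0f,0x0d,0x00,0x1a,0x18] = 69 0d 04 a8 cc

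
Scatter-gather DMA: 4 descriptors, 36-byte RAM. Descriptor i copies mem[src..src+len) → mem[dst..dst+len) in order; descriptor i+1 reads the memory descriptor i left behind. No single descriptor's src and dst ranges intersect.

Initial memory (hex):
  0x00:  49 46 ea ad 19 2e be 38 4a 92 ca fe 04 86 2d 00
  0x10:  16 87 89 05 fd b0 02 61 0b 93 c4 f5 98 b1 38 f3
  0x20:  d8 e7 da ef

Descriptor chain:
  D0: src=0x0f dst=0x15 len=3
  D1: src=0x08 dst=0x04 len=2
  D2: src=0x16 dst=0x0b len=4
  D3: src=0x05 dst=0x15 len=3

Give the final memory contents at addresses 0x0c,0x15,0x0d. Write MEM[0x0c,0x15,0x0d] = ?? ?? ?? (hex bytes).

MEM[0x0c,0x15,0x0d] = 87 92 0b

D0: mem[0x15..0x17] <- [00 16 87]
D1: mem[0x04..0x05] <- [4a 92]
D2: mem[0x0b..0x0e] <- [16 87 0b 93]
D3: mem[0x15..0x17] <- [92 be 38]
query mem[0x0c]=0x87, mem[0x15]=0x92, mem[0x0d]=0x0b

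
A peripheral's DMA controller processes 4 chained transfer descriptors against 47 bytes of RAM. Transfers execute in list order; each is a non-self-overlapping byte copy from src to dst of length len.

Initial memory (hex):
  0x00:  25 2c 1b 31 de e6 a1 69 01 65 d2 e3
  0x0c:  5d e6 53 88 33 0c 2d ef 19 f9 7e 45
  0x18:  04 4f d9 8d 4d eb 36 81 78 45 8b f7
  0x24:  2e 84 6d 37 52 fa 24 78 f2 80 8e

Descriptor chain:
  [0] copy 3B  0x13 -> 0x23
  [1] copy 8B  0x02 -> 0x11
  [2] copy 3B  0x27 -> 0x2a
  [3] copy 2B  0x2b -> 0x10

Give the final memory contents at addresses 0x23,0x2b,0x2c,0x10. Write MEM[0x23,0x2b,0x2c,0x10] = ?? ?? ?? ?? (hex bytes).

MEM[0x23,0x2b,0x2c,0x10] = ef 52 fa 52

[0] 0x13->0x23 len=3 : ef 19 f9
[1] 0x02->0x11 len=8 : 1b 31 de e6 a1 69 01 65
[2] 0x27->0x2a len=3 : 37 52 fa
[3] 0x2b->0x10 len=2 : 52 fa
query mem[0x23]=0xef, mem[0x2b]=0x52, mem[0x2c]=0xfa, mem[0x10]=0x52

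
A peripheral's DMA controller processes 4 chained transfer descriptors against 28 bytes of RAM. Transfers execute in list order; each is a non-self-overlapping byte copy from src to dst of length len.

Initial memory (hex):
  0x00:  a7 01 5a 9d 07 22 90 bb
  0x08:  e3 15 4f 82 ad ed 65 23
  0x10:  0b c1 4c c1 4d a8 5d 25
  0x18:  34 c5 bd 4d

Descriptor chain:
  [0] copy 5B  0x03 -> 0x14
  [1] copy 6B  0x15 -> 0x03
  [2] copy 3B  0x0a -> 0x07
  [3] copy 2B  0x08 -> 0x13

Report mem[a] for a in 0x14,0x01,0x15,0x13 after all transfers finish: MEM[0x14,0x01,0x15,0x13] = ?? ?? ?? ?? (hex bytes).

[0] 0x03->0x14 len=5 : 9d 07 22 90 bb
[1] 0x15->0x03 len=6 : 07 22 90 bb c5 bd
[2] 0x0a->0x07 len=3 : 4f 82 ad
[3] 0x08->0x13 len=2 : 82 ad
query mem[0x14]=0xad, mem[0x01]=0x01, mem[0x15]=0x07, mem[0x13]=0x82

MEM[0x14,0x01,0x15,0x13] = ad 01 07 82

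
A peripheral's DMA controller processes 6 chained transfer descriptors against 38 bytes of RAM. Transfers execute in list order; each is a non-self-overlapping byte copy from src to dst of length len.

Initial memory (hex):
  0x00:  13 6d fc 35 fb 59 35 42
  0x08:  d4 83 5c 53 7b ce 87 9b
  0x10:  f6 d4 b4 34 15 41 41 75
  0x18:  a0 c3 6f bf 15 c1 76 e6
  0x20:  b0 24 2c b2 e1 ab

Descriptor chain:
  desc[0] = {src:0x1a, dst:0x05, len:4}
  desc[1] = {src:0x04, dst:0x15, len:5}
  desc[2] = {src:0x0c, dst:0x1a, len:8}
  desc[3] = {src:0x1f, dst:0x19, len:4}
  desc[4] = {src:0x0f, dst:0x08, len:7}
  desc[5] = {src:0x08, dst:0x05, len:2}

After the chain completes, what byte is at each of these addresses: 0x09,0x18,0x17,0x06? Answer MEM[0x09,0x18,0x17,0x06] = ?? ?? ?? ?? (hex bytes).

[0] 0x1a->0x05 len=4 : 6f bf 15 c1
[1] 0x04->0x15 len=5 : fb 6f bf 15 c1
[2] 0x0c->0x1a len=8 : 7b ce 87 9b f6 d4 b4 34
[3] 0x1f->0x19 len=4 : d4 b4 34 2c
[4] 0x0f->0x08 len=7 : 9b f6 d4 b4 34 15 fb
[5] 0x08->0x05 len=2 : 9b f6
query mem[0x09]=0xf6, mem[0x18]=0x15, mem[0x17]=0xbf, mem[0x06]=0xf6

MEM[0x09,0x18,0x17,0x06] = f6 15 bf f6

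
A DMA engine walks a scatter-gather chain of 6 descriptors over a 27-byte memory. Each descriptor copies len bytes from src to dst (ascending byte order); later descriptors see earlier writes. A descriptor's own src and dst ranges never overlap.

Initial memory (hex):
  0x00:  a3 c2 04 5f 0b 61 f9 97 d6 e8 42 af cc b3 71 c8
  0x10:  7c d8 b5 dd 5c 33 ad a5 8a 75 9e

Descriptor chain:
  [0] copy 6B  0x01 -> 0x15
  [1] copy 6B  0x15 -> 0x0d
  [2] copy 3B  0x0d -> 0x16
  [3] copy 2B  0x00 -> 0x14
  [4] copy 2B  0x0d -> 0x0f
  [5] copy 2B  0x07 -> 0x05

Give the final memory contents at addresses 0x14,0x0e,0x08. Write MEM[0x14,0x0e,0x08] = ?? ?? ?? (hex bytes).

[0] 0x01->0x15 len=6 : c2 04 5f 0b 61 f9
[1] 0x15->0x0d len=6 : c2 04 5f 0b 61 f9
[2] 0x0d->0x16 len=3 : c2 04 5f
[3] 0x00->0x14 len=2 : a3 c2
[4] 0x0d->0x0f len=2 : c2 04
[5] 0x07->0x05 len=2 : 97 d6
query mem[0x14]=0xa3, mem[0x0e]=0x04, mem[0x08]=0xd6

MEM[0x14,0x0e,0x08] = a3 04 d6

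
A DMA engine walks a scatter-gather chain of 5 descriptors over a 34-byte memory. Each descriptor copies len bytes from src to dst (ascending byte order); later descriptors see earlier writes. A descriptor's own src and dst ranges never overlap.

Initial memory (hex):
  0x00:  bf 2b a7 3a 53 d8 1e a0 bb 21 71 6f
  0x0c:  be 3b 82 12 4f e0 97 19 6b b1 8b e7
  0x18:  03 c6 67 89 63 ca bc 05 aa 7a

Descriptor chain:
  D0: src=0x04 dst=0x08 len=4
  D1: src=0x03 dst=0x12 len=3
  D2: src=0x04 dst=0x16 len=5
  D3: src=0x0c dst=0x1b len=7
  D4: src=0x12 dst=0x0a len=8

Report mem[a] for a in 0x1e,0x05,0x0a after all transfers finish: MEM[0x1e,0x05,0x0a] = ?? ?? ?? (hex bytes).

MEM[0x1e,0x05,0x0a] = 12 d8 3a

#0 dst[0x08+4] := {0x53,0xd8,0x1e,0xa0}
#1 dst[0x12+3] := {0x3a,0x53,0xd8}
#2 dst[0x16+5] := {0x53,0xd8,0x1e,0xa0,0x53}
#3 dst[0x1b+7] := {0xbe,0x3b,0x82,0x12,0x4f,0xe0,0x3a}
#4 dst[0x0a+8] := {0x3a,0x53,0xd8,0xb1,0x53,0xd8,0x1e,0xa0}
query mem[0x1e]=0x12, mem[0x05]=0xd8, mem[0x0a]=0x3a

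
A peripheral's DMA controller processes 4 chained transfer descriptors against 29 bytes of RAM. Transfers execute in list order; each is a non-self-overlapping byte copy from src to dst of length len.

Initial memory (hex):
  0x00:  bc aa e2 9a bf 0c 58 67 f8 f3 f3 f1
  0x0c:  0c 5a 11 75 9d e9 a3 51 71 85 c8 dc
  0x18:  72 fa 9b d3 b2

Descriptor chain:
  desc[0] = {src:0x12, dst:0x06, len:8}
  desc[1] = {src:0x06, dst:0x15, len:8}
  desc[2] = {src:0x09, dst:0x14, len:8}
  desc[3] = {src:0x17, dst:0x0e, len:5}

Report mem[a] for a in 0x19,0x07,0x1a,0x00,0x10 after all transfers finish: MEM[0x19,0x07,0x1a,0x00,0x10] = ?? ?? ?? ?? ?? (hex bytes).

MEM[0x19,0x07,0x1a,0x00,0x10] = 11 51 75 bc 11

[0] 0x12->0x06 len=8 : a3 51 71 85 c8 dc 72 fa
[1] 0x06->0x15 len=8 : a3 51 71 85 c8 dc 72 fa
[2] 0x09->0x14 len=8 : 85 c8 dc 72 fa 11 75 9d
[3] 0x17->0x0e len=5 : 72 fa 11 75 9d
query mem[0x19]=0x11, mem[0x07]=0x51, mem[0x1a]=0x75, mem[0x00]=0xbc, mem[0x10]=0x11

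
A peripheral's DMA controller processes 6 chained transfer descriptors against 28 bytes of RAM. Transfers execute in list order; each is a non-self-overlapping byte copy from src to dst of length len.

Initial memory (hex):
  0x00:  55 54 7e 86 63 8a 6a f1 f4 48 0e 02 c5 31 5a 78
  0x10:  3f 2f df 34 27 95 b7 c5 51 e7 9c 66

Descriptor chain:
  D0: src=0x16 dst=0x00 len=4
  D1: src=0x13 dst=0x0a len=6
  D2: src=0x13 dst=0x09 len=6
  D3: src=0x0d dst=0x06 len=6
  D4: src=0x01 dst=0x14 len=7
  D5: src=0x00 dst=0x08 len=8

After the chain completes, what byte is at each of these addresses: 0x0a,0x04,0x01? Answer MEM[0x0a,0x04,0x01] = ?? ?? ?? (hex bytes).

[0] 0x16->0x00 len=4 : b7 c5 51 e7
[1] 0x13->0x0a len=6 : 34 27 95 b7 c5 51
[2] 0x13->0x09 len=6 : 34 27 95 b7 c5 51
[3] 0x0d->0x06 len=6 : c5 51 51 3f 2f df
[4] 0x01->0x14 len=7 : c5 51 e7 63 8a c5 51
[5] 0x00->0x08 len=8 : b7 c5 51 e7 63 8a c5 51
query mem[0x0a]=0x51, mem[0x04]=0x63, mem[0x01]=0xc5

MEM[0x0a,0x04,0x01] = 51 63 c5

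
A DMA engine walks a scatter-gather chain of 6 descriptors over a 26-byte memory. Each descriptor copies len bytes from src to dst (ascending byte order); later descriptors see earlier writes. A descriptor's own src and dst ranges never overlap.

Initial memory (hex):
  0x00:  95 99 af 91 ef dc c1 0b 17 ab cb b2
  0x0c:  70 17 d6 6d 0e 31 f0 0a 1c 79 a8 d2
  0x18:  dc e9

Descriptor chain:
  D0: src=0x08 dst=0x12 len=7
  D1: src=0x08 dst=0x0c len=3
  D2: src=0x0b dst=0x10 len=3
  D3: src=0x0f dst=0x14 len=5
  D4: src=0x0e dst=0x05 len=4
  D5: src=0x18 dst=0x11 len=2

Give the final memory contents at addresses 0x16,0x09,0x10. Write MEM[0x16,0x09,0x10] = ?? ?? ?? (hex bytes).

MEM[0x16,0x09,0x10] = 17 ab b2

[0] 0x08->0x12 len=7 : 17 ab cb b2 70 17 d6
[1] 0x08->0x0c len=3 : 17 ab cb
[2] 0x0b->0x10 len=3 : b2 17 ab
[3] 0x0f->0x14 len=5 : 6d b2 17 ab ab
[4] 0x0e->0x05 len=4 : cb 6d b2 17
[5] 0x18->0x11 len=2 : ab e9
query mem[0x16]=0x17, mem[0x09]=0xab, mem[0x10]=0xb2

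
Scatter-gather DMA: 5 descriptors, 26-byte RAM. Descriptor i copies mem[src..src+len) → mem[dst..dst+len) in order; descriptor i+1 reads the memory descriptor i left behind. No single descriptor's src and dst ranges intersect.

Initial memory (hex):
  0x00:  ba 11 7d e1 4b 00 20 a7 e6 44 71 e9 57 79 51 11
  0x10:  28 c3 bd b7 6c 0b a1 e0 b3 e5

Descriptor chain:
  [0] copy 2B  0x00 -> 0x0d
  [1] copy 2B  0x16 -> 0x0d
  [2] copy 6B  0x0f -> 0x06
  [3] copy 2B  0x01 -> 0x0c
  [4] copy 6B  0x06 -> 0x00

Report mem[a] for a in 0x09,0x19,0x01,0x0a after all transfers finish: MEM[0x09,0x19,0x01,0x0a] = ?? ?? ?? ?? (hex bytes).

MEM[0x09,0x19,0x01,0x0a] = bd e5 28 b7

D0: mem[0x0d..0x0e] <- [ba 11]
D1: mem[0x0d..0x0e] <- [a1 e0]
D2: mem[0x06..0x0b] <- [11 28 c3 bd b7 6c]
D3: mem[0x0c..0x0d] <- [11 7d]
D4: mem[0x00..0x05] <- [11 28 c3 bd b7 6c]
query mem[0x09]=0xbd, mem[0x19]=0xe5, mem[0x01]=0x28, mem[0x0a]=0xb7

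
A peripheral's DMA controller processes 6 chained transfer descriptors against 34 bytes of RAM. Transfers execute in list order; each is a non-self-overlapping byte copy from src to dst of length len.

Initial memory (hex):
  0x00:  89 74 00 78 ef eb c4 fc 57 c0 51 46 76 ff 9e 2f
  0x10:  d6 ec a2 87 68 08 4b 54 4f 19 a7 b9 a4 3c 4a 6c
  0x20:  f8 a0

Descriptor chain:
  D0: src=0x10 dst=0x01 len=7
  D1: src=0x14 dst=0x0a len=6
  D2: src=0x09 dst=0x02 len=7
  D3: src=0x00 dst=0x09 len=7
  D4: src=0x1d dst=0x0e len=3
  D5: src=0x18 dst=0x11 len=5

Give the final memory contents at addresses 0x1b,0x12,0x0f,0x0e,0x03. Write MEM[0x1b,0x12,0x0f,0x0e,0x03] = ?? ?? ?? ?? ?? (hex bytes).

D0: mem[0x01..0x07] <- [d6 ec a2 87 68 08 4b]
D1: mem[0x0a..0x0f] <- [68 08 4b 54 4f 19]
D2: mem[0x02..0x08] <- [c0 68 08 4b 54 4f 19]
D3: mem[0x09..0x0f] <- [89 d6 c0 68 08 4b 54]
D4: mem[0x0e..0x10] <- [3c 4a 6c]
D5: mem[0x11..0x15] <- [4f 19 a7 b9 a4]
query mem[0x1b]=0xb9, mem[0x12]=0x19, mem[0x0f]=0x4a, mem[0x0e]=0x3c, mem[0x03]=0x68

MEM[0x1b,0x12,0x0f,0x0e,0x03] = b9 19 4a 3c 68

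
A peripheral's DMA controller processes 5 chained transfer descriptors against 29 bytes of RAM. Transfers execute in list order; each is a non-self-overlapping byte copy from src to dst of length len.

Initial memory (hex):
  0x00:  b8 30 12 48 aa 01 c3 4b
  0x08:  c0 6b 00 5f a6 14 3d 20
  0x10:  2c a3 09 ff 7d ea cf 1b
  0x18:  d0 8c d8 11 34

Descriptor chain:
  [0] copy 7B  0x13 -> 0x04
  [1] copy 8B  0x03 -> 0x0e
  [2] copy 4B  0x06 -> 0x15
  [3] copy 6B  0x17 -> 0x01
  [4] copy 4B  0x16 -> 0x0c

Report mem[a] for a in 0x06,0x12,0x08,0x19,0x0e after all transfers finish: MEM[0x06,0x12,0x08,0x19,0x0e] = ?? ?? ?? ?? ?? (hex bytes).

[0] 0x13->0x04 len=7 : ff 7d ea cf 1b d0 8c
[1] 0x03->0x0e len=8 : 48 ff 7d ea cf 1b d0 8c
[2] 0x06->0x15 len=4 : ea cf 1b d0
[3] 0x17->0x01 len=6 : 1b d0 8c d8 11 34
[4] 0x16->0x0c len=4 : cf 1b d0 8c
query mem[0x06]=0x34, mem[0x12]=0xcf, mem[0x08]=0x1b, mem[0x19]=0x8c, mem[0x0e]=0xd0

MEM[0x06,0x12,0x08,0x19,0x0e] = 34 cf 1b 8c d0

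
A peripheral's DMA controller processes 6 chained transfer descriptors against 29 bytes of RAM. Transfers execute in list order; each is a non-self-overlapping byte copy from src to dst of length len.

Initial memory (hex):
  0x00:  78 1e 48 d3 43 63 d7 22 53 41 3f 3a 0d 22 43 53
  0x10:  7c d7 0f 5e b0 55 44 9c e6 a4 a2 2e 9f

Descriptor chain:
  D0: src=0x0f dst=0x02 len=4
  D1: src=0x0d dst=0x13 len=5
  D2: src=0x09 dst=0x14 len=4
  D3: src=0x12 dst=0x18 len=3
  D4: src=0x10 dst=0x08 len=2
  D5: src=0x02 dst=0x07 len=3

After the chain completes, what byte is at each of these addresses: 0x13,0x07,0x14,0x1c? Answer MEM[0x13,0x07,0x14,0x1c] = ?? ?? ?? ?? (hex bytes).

MEM[0x13,0x07,0x14,0x1c] = 22 53 41 9f

[0] 0x0f->0x02 len=4 : 53 7c d7 0f
[1] 0x0d->0x13 len=5 : 22 43 53 7c d7
[2] 0x09->0x14 len=4 : 41 3f 3a 0d
[3] 0x12->0x18 len=3 : 0f 22 41
[4] 0x10->0x08 len=2 : 7c d7
[5] 0x02->0x07 len=3 : 53 7c d7
query mem[0x13]=0x22, mem[0x07]=0x53, mem[0x14]=0x41, mem[0x1c]=0x9f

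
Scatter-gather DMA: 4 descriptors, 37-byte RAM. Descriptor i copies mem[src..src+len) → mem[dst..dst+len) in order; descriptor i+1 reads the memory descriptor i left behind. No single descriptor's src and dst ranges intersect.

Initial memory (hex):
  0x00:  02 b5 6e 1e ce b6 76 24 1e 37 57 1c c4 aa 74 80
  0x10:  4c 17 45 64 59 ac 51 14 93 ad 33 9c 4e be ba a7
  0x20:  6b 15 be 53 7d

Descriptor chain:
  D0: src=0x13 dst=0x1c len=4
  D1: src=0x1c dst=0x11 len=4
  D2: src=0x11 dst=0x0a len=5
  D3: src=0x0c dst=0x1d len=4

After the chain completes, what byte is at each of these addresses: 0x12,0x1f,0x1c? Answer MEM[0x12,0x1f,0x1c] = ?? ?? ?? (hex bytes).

MEM[0x12,0x1f,0x1c] = 59 ac 64

  after D0: wrote 4B at 0x1c = 6459ac51
  after D1: wrote 4B at 0x11 = 6459ac51
  after D2: wrote 5B at 0x0a = 6459ac51ac
  after D3: wrote 4B at 0x1d = ac51ac80
query mem[0x12]=0x59, mem[0x1f]=0xac, mem[0x1c]=0x64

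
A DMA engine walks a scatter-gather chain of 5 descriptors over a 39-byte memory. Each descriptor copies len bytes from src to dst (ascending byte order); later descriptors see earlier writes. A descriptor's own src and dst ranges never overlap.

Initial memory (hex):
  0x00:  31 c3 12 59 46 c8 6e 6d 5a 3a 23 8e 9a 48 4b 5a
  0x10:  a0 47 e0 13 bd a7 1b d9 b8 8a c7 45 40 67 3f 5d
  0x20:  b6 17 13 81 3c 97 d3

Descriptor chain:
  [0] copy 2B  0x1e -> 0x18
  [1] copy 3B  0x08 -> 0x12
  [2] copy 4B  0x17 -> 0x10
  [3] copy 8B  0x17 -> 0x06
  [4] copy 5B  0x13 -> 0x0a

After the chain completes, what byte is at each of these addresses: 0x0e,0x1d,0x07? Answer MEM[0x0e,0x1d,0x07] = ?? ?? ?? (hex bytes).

[0] 0x1e->0x18 len=2 : 3f 5d
[1] 0x08->0x12 len=3 : 5a 3a 23
[2] 0x17->0x10 len=4 : d9 3f 5d c7
[3] 0x17->0x06 len=8 : d9 3f 5d c7 45 40 67 3f
[4] 0x13->0x0a len=5 : c7 23 a7 1b d9
query mem[0x0e]=0xd9, mem[0x1d]=0x67, mem[0x07]=0x3f

MEM[0x0e,0x1d,0x07] = d9 67 3f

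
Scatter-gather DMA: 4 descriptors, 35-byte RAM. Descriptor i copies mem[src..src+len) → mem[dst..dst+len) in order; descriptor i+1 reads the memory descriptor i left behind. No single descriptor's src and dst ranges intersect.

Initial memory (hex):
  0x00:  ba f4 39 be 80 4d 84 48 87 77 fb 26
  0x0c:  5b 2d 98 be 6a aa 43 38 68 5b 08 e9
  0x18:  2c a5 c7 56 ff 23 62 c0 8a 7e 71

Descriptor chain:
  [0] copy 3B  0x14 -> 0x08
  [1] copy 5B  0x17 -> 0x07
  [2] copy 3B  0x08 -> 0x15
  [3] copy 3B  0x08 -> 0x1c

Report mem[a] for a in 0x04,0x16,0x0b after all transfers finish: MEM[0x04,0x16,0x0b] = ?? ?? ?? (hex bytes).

[0] 0x14->0x08 len=3 : 68 5b 08
[1] 0x17->0x07 len=5 : e9 2c a5 c7 56
[2] 0x08->0x15 len=3 : 2c a5 c7
[3] 0x08->0x1c len=3 : 2c a5 c7
query mem[0x04]=0x80, mem[0x16]=0xa5, mem[0x0b]=0x56

MEM[0x04,0x16,0x0b] = 80 a5 56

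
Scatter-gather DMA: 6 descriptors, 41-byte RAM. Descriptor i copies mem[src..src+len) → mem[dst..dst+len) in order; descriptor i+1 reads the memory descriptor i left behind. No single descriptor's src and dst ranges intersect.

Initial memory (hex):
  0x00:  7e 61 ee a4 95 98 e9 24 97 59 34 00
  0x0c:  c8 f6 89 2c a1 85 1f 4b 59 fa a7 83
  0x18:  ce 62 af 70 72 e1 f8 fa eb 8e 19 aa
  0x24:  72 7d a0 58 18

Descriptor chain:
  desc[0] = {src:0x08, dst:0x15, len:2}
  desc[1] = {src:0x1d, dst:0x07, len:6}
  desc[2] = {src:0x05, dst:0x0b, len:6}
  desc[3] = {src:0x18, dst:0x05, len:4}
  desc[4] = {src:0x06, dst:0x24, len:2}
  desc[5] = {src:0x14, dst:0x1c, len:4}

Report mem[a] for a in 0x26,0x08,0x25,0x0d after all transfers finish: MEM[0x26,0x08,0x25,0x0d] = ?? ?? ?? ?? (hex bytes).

MEM[0x26,0x08,0x25,0x0d] = a0 70 af e1

D0: mem[0x15..0x16] <- [97 59]
D1: mem[0x07..0x0c] <- [e1 f8 fa eb 8e 19]
D2: mem[0x0b..0x10] <- [98 e9 e1 f8 fa eb]
D3: mem[0x05..0x08] <- [ce 62 af 70]
D4: mem[0x24..0x25] <- [62 af]
D5: mem[0x1c..0x1f] <- [59 97 59 83]
query mem[0x26]=0xa0, mem[0x08]=0x70, mem[0x25]=0xaf, mem[0x0d]=0xe1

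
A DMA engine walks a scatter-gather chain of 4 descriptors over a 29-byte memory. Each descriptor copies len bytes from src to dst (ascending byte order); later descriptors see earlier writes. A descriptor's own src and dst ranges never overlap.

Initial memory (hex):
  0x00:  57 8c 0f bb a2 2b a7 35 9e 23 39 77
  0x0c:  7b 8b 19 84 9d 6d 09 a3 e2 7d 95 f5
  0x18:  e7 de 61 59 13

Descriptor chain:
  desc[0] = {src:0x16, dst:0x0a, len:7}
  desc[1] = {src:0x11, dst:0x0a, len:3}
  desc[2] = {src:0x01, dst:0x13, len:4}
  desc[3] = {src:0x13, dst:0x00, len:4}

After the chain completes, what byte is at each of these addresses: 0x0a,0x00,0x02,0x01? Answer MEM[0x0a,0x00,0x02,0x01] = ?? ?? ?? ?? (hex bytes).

  after D0: wrote 7B at 0x0a = 95f5e7de615913
  after D1: wrote 3B at 0x0a = 6d09a3
  after D2: wrote 4B at 0x13 = 8c0fbba2
  after D3: wrote 4B at 0x00 = 8c0fbba2
query mem[0x0a]=0x6d, mem[0x00]=0x8c, mem[0x02]=0xbb, mem[0x01]=0x0f

MEM[0x0a,0x00,0x02,0x01] = 6d 8c bb 0f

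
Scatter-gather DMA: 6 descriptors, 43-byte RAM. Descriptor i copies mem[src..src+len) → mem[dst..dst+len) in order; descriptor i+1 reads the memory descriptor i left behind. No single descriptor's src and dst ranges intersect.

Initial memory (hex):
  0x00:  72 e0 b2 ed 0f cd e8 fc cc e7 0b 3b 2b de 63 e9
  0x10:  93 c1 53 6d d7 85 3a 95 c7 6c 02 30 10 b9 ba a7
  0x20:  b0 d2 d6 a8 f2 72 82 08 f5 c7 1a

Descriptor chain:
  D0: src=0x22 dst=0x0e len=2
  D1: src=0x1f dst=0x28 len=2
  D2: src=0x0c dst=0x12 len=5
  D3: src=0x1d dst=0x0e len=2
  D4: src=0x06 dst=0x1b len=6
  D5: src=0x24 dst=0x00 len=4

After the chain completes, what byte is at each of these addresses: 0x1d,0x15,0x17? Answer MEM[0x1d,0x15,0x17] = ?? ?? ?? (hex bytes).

MEM[0x1d,0x15,0x17] = cc a8 95

  after D0: wrote 2B at 0x0e = d6a8
  after D1: wrote 2B at 0x28 = a7b0
  after D2: wrote 5B at 0x12 = 2bded6a893
  after D3: wrote 2B at 0x0e = b9ba
  after D4: wrote 6B at 0x1b = e8fccce70b3b
  after D5: wrote 4B at 0x00 = f2728208
query mem[0x1d]=0xcc, mem[0x15]=0xa8, mem[0x17]=0x95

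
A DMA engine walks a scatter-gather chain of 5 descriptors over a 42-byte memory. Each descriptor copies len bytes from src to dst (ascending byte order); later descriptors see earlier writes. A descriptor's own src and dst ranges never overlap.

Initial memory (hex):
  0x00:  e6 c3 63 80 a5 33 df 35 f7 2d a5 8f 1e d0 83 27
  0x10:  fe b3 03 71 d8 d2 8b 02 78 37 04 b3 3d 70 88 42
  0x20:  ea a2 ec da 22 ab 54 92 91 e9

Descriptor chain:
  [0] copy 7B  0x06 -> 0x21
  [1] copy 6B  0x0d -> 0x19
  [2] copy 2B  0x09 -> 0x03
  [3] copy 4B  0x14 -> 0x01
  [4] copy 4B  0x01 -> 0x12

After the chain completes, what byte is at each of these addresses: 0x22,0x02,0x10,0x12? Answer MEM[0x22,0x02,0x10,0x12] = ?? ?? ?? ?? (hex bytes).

  after D0: wrote 7B at 0x21 = df35f72da58f1e
  after D1: wrote 6B at 0x19 = d08327feb303
  after D2: wrote 2B at 0x03 = 2da5
  after D3: wrote 4B at 0x01 = d8d28b02
  after D4: wrote 4B at 0x12 = d8d28b02
query mem[0x22]=0x35, mem[0x02]=0xd2, mem[0x10]=0xfe, mem[0x12]=0xd8

MEM[0x22,0x02,0x10,0x12] = 35 d2 fe d8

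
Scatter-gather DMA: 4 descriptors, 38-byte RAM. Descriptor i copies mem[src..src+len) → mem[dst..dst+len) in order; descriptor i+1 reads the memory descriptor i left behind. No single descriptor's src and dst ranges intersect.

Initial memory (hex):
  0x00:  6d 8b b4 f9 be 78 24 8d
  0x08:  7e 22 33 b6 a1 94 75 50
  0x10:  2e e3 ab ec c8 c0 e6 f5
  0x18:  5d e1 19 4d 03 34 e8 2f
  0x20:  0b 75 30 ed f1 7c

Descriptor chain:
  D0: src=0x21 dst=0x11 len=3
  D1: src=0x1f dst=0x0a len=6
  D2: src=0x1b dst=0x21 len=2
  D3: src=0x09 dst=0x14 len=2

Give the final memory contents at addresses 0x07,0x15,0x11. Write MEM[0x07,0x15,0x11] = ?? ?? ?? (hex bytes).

MEM[0x07,0x15,0x11] = 8d 2f 75

D0: mem[0x11..0x13] <- [75 30 ed]
D1: mem[0x0a..0x0f] <- [2f 0b 75 30 ed f1]
D2: mem[0x21..0x22] <- [4d 03]
D3: mem[0x14..0x15] <- [22 2f]
query mem[0x07]=0x8d, mem[0x15]=0x2f, mem[0x11]=0x75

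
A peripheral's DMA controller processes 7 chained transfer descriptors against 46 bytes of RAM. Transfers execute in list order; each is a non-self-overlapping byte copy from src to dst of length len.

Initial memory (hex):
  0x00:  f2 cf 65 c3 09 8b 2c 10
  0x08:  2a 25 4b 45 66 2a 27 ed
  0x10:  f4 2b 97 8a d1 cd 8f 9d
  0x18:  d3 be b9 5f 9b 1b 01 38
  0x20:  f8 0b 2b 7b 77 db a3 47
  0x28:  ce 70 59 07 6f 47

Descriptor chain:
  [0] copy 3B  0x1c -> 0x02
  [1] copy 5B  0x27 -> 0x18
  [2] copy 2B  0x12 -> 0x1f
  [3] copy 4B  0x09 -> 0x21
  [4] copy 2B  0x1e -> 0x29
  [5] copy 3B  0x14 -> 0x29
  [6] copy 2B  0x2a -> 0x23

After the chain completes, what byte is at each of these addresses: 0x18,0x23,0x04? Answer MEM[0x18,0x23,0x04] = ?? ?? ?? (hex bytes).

  after D0: wrote 3B at 0x02 = 9b1b01
  after D1: wrote 5B at 0x18 = 47ce705907
  after D2: wrote 2B at 0x1f = 978a
  after D3: wrote 4B at 0x21 = 254b4566
  after D4: wrote 2B at 0x29 = 0197
  after D5: wrote 3B at 0x29 = d1cd8f
  after D6: wrote 2B at 0x23 = cd8f
query mem[0x18]=0x47, mem[0x23]=0xcd, mem[0x04]=0x01

MEM[0x18,0x23,0x04] = 47 cd 01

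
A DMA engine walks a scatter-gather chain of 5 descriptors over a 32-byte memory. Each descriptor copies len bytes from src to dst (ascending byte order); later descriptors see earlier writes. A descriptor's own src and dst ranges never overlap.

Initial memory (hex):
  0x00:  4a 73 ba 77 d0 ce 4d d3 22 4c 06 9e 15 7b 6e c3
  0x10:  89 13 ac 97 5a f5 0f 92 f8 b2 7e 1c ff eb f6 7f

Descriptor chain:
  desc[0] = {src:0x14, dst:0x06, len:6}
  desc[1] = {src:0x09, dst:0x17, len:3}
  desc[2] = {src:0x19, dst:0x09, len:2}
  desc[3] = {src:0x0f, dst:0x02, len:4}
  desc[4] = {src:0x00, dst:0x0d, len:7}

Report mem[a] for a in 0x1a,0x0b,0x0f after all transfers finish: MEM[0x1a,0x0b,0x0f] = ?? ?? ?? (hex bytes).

[0] 0x14->0x06 len=6 : 5a f5 0f 92 f8 b2
[1] 0x09->0x17 len=3 : 92 f8 b2
[2] 0x19->0x09 len=2 : b2 7e
[3] 0x0f->0x02 len=4 : c3 89 13 ac
[4] 0x00->0x0d len=7 : 4a 73 c3 89 13 ac 5a
query mem[0x1a]=0x7e, mem[0x0b]=0xb2, mem[0x0f]=0xc3

MEM[0x1a,0x0b,0x0f] = 7e b2 c3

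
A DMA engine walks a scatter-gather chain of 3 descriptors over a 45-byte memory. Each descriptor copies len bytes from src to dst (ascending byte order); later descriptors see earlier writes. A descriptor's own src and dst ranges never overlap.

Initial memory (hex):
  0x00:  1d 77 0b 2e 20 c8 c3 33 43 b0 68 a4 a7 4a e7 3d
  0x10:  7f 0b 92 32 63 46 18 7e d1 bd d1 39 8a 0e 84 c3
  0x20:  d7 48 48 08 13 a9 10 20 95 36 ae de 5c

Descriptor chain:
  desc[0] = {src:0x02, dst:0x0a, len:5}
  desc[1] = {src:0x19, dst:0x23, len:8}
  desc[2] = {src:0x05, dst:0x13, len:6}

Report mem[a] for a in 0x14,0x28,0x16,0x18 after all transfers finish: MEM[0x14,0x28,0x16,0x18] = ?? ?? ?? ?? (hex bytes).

MEM[0x14,0x28,0x16,0x18] = c3 84 43 0b

#0 dst[0x0a+5] := {0x0b,0x2e,0x20,0xc8,0xc3}
#1 dst[0x23+8] := {0xbd,0xd1,0x39,0x8a,0x0e,0x84,0xc3,0xd7}
#2 dst[0x13+6] := {0xc8,0xc3,0x33,0x43,0xb0,0x0b}
query mem[0x14]=0xc3, mem[0x28]=0x84, mem[0x16]=0x43, mem[0x18]=0x0b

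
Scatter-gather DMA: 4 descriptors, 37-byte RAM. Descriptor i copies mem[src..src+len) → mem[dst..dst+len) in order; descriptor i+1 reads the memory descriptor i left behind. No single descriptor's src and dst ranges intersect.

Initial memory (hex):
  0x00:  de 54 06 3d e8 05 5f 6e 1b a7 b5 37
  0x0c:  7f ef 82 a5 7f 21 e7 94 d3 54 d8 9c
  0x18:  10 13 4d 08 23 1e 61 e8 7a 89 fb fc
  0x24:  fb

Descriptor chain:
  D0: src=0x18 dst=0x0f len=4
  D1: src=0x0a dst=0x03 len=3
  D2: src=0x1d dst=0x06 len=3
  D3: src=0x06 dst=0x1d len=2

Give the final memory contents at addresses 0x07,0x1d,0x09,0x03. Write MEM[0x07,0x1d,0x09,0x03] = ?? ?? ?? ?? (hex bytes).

[0] 0x18->0x0f len=4 : 10 13 4d 08
[1] 0x0a->0x03 len=3 : b5 37 7f
[2] 0x1d->0x06 len=3 : 1e 61 e8
[3] 0x06->0x1d len=2 : 1e 61
query mem[0x07]=0x61, mem[0x1d]=0x1e, mem[0x09]=0xa7, mem[0x03]=0xb5

MEM[0x07,0x1d,0x09,0x03] = 61 1e a7 b5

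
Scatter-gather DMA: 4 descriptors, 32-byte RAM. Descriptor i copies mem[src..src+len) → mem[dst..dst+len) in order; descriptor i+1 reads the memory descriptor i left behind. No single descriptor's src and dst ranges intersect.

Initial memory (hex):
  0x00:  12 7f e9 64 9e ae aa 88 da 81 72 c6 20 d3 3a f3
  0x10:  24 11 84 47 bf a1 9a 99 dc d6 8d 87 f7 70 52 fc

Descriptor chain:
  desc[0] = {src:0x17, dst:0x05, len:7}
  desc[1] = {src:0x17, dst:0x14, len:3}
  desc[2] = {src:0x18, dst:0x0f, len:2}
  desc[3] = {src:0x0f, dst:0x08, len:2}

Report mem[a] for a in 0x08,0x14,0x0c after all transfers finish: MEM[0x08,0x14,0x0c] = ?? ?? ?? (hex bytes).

MEM[0x08,0x14,0x0c] = dc 99 20

  after D0: wrote 7B at 0x05 = 99dcd68d87f770
  after D1: wrote 3B at 0x14 = 99dcd6
  after D2: wrote 2B at 0x0f = dcd6
  after D3: wrote 2B at 0x08 = dcd6
query mem[0x08]=0xdc, mem[0x14]=0x99, mem[0x0c]=0x20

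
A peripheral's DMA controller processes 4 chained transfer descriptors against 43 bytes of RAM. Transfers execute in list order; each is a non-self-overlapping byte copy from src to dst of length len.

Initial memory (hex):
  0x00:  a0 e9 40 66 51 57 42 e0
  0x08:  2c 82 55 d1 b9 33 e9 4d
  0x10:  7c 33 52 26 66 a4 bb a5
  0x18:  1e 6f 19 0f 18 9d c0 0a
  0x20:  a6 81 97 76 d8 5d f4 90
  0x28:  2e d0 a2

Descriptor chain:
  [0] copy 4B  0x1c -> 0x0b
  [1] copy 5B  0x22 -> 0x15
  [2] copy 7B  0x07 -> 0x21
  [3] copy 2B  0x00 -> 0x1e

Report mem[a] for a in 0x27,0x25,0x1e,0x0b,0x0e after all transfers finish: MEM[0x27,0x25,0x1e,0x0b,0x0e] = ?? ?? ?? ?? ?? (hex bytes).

MEM[0x27,0x25,0x1e,0x0b,0x0e] = c0 18 a0 18 0a

D0: mem[0x0b..0x0e] <- [18 9d c0 0a]
D1: mem[0x15..0x19] <- [97 76 d8 5d f4]
D2: mem[0x21..0x27] <- [e0 2c 82 55 18 9d c0]
D3: mem[0x1e..0x1f] <- [a0 e9]
query mem[0x27]=0xc0, mem[0x25]=0x18, mem[0x1e]=0xa0, mem[0x0b]=0x18, mem[0x0e]=0x0a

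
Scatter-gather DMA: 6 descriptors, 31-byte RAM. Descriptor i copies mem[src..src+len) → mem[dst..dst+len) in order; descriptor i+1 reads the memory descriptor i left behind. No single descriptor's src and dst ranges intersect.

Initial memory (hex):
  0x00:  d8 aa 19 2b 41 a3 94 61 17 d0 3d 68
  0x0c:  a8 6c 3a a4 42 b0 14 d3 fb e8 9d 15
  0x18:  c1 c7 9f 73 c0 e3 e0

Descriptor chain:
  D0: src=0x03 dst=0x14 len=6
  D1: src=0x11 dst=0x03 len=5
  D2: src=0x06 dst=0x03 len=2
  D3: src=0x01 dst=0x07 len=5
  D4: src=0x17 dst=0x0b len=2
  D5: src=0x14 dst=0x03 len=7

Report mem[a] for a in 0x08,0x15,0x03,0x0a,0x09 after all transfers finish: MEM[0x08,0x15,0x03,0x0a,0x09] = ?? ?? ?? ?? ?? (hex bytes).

MEM[0x08,0x15,0x03,0x0a,0x09] = 17 41 2b 41 9f

  after D0: wrote 6B at 0x14 = 2b41a3946117
  after D1: wrote 5B at 0x03 = b014d32b41
  after D2: wrote 2B at 0x03 = 2b41
  after D3: wrote 5B at 0x07 = aa192b41d3
  after D4: wrote 2B at 0x0b = 9461
  after D5: wrote 7B at 0x03 = 2b41a39461179f
query mem[0x08]=0x17, mem[0x15]=0x41, mem[0x03]=0x2b, mem[0x0a]=0x41, mem[0x09]=0x9f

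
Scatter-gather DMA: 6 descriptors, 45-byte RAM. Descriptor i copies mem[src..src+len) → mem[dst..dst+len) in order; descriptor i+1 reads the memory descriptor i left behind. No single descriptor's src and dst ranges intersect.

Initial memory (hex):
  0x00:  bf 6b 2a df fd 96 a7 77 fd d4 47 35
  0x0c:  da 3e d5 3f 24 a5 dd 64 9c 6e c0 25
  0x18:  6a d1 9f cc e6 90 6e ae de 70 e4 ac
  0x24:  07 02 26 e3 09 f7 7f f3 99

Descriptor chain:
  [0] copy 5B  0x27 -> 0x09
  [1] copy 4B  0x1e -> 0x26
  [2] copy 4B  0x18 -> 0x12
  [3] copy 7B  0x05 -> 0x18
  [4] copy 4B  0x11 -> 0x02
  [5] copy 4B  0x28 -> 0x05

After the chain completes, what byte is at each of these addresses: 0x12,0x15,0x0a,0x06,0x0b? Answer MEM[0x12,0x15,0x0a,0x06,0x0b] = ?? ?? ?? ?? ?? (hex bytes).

MEM[0x12,0x15,0x0a,0x06,0x0b] = 6a cc 09 70 f7

  after D0: wrote 5B at 0x09 = e309f77ff3
  after D1: wrote 4B at 0x26 = 6eaede70
  after D2: wrote 4B at 0x12 = 6ad19fcc
  after D3: wrote 7B at 0x18 = 96a777fde309f7
  after D4: wrote 4B at 0x02 = a56ad19f
  after D5: wrote 4B at 0x05 = de707ff3
query mem[0x12]=0x6a, mem[0x15]=0xcc, mem[0x0a]=0x09, mem[0x06]=0x70, mem[0x0b]=0xf7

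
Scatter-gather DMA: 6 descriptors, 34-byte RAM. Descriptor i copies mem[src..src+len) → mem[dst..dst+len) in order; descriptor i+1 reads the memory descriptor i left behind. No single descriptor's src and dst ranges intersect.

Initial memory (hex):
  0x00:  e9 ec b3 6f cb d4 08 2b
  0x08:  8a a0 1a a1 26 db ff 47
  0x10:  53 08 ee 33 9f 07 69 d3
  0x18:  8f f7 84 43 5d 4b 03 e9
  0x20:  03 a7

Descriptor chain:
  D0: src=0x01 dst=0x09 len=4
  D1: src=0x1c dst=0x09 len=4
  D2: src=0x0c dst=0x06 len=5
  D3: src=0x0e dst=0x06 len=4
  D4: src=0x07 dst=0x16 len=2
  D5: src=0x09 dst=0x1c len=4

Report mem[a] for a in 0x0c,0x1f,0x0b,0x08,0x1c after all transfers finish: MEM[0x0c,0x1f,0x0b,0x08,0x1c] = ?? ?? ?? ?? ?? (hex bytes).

MEM[0x0c,0x1f,0x0b,0x08,0x1c] = e9 e9 03 53 08

D0: mem[0x09..0x0c] <- [ec b3 6f cb]
D1: mem[0x09..0x0c] <- [5d 4b 03 e9]
D2: mem[0x06..0x0a] <- [e9 db ff 47 53]
D3: mem[0x06..0x09] <- [ff 47 53 08]
D4: mem[0x16..0x17] <- [47 53]
D5: mem[0x1c..0x1f] <- [08 53 03 e9]
query mem[0x0c]=0xe9, mem[0x1f]=0xe9, mem[0x0b]=0x03, mem[0x08]=0x53, mem[0x1c]=0x08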